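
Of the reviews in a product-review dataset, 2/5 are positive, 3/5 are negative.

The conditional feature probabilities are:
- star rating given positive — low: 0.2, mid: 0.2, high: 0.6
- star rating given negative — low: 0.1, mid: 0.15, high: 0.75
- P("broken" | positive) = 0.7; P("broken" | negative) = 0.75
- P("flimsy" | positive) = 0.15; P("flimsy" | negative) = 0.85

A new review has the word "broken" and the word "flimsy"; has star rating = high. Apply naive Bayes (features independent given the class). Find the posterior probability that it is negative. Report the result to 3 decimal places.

0.919

positive: 0.4 × 0.6 × 0.7 × 0.15 = 0.0252
negative: 0.6 × 0.75 × 0.75 × 0.85 = 0.286875
P(negative | x) = 0.286875 / 0.312075 ≈ 0.919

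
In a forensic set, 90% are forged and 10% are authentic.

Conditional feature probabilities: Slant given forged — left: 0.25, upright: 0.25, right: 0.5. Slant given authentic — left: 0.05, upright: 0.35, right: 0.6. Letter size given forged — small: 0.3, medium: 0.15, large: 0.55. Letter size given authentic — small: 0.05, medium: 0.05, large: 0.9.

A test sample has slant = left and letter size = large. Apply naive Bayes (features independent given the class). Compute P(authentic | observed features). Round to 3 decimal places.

0.035

forged: 0.9 × 0.25 × 0.55 = 0.12375
authentic: 0.1 × 0.05 × 0.9 = 0.0045
P(authentic | x) = 0.0045 / 0.12825 ≈ 0.035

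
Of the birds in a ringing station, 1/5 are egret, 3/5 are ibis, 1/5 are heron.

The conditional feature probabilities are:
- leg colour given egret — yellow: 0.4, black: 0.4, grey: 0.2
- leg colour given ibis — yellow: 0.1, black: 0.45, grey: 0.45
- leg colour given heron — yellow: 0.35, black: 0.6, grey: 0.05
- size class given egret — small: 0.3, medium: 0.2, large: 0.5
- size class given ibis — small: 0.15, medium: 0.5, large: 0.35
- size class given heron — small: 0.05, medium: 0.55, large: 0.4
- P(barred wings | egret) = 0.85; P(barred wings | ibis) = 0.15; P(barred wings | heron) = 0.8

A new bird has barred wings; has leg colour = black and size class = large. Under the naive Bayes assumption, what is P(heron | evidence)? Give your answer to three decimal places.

0.444

egret: 0.2 × 0.4 × 0.5 × 0.85 = 0.034
ibis: 0.6 × 0.45 × 0.35 × 0.15 = 0.014175
heron: 0.2 × 0.6 × 0.4 × 0.8 = 0.0384
P(heron | x) = 0.0384 / 0.086575 ≈ 0.444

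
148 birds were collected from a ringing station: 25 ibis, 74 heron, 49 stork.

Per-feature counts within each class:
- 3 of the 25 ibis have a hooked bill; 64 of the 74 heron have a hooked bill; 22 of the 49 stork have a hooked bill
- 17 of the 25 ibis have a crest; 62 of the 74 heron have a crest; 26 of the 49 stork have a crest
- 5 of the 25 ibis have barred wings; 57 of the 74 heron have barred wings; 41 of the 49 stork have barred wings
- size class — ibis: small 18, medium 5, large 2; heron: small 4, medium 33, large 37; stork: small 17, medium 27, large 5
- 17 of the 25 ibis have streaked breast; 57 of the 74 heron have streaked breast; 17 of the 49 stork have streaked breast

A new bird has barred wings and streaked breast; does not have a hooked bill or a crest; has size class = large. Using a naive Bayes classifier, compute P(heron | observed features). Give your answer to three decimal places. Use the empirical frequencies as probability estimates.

0.516

ibis: (25/148) × (22/25) × (8/25) × (5/25) × (2/25) × (17/25) ≈ 0.000517535
heron: (74/148) × (10/74) × (12/74) × (57/74) × (37/74) × (57/74) ≈ 0.00325045
stork: (49/148) × (27/49) × (23/49) × (41/49) × (5/49) × (17/49) ≈ 0.00253658
P(heron | x) = 0.00325045 / 0.006304565 ≈ 0.516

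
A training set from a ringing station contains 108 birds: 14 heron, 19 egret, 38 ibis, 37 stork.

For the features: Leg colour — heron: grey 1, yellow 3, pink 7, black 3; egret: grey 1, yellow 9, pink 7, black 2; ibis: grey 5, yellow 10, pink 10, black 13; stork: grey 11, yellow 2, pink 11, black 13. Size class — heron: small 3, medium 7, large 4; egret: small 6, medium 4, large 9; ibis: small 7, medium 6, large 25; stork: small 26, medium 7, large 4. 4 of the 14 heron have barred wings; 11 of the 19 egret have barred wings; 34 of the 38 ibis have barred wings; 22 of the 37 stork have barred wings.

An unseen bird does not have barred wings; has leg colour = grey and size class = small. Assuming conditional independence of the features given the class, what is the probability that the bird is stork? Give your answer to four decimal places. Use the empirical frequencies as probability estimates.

heron: (14/108) × (1/14) × (3/14) × (10/14) ≈ 0.00141723
egret: (19/108) × (1/19) × (6/19) × (8/19) ≈ 0.00123115
ibis: (38/108) × (5/38) × (7/38) × (4/38) ≈ 0.000897712
stork: (37/108) × (11/37) × (26/37) × (15/37) ≈ 0.0290155
P(stork | x) = 0.0290155 / 0.032561592 ≈ 0.8911

0.8911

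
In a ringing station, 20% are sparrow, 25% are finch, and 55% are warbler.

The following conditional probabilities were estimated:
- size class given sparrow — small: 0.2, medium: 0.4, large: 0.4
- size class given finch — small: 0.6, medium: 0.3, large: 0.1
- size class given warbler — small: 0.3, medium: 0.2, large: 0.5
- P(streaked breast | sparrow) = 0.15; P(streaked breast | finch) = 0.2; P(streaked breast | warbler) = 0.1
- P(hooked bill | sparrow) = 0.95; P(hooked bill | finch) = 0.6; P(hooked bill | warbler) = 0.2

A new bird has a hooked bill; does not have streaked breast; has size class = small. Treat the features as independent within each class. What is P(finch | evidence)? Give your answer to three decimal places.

sparrow: 0.2 × 0.2 × (1−0.15) × 0.95 = 0.0323
finch: 0.25 × 0.6 × (1−0.2) × 0.6 = 0.072
warbler: 0.55 × 0.3 × (1−0.1) × 0.2 = 0.0297
P(finch | x) = 0.072 / 0.134 ≈ 0.537

0.537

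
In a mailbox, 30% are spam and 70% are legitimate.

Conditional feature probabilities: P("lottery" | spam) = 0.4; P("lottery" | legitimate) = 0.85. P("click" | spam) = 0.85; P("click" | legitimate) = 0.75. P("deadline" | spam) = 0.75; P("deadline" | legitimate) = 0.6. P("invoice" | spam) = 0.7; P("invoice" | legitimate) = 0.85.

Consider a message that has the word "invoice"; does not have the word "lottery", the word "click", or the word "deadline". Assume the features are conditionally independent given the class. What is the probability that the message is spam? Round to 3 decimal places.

spam: 0.3 × (1−0.4) × (1−0.85) × (1−0.75) × 0.7 = 0.004725
legitimate: 0.7 × (1−0.85) × (1−0.75) × (1−0.6) × 0.85 = 0.008925
P(spam | x) = 0.004725 / 0.01365 ≈ 0.346

0.346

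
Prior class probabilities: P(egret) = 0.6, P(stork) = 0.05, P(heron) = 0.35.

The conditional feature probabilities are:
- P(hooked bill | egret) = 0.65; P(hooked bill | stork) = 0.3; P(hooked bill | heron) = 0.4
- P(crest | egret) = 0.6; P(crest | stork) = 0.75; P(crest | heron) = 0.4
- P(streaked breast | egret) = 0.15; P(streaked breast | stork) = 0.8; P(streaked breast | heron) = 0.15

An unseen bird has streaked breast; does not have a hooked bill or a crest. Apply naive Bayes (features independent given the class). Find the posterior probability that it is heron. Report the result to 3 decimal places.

0.491

egret: 0.6 × (1−0.65) × (1−0.6) × 0.15 = 0.0126
stork: 0.05 × (1−0.3) × (1−0.75) × 0.8 = 0.007
heron: 0.35 × (1−0.4) × (1−0.4) × 0.15 = 0.0189
P(heron | x) = 0.0189 / 0.0385 ≈ 0.491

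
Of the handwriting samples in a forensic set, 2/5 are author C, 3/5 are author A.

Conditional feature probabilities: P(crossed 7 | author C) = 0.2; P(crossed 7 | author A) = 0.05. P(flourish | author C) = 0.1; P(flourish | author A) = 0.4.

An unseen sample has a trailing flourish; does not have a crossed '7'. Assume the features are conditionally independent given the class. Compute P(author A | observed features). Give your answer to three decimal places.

0.877

author C: 0.4 × (1−0.2) × 0.1 = 0.032
author A: 0.6 × (1−0.05) × 0.4 = 0.228
P(author A | x) = 0.228 / 0.26 ≈ 0.877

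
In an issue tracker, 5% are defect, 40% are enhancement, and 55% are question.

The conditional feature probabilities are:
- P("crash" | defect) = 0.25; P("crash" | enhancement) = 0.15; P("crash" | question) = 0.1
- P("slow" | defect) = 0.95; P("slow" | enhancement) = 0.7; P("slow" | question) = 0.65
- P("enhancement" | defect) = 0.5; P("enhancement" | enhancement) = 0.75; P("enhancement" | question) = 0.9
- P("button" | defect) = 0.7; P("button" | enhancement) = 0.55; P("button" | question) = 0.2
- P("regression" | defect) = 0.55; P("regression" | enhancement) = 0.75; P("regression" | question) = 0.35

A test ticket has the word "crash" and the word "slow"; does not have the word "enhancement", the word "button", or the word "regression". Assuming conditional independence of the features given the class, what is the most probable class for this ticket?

question

defect: 0.05 × 0.25 × 0.95 × (1−0.5) × (1−0.7) × (1−0.55) = 0.0008015625
enhancement: 0.4 × 0.15 × 0.7 × (1−0.75) × (1−0.55) × (1−0.75) = 0.00118125
question: 0.55 × 0.1 × 0.65 × (1−0.9) × (1−0.2) × (1−0.35) = 0.001859
Highest score → question.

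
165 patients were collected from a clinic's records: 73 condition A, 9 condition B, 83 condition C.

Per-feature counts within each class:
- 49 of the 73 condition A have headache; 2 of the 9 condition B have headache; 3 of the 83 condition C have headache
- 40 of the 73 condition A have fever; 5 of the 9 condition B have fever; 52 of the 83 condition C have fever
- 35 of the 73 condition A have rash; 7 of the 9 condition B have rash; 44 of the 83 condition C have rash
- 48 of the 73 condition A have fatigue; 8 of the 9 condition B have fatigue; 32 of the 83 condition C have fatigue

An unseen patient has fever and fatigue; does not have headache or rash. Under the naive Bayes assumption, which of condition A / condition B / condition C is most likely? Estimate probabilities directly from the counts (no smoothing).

condition C

condition A: (73/165) × (24/73) × (40/73) × (38/73) × (48/73) ≈ 0.0272799
condition B: (9/165) × (7/9) × (5/9) × (2/9) × (8/9) ≈ 0.00465561
condition C: (83/165) × (80/83) × (52/83) × (39/83) × (32/83) ≈ 0.0550288
Highest score → condition C.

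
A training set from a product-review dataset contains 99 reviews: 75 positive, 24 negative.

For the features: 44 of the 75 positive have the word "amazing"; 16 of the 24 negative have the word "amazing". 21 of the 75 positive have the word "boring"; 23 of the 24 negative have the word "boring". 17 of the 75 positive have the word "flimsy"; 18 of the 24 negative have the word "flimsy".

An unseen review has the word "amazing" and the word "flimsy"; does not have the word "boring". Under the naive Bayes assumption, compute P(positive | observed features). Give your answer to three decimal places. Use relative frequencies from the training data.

positive: (75/99) × (44/75) × (54/75) × (17/75) ≈ 0.0725333
negative: (24/99) × (16/24) × (1/24) × (18/24) ≈ 0.00505051
P(positive | x) = 0.0725333 / 0.07758381 ≈ 0.935

0.935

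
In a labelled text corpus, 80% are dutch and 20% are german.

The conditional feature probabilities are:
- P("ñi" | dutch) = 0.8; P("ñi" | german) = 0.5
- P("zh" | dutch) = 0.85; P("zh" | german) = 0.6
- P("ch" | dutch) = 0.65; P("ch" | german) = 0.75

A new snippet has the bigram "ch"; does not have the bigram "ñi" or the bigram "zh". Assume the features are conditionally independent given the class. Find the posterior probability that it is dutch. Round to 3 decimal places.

dutch: 0.8 × (1−0.8) × (1−0.85) × 0.65 = 0.0156
german: 0.2 × (1−0.5) × (1−0.6) × 0.75 = 0.03
P(dutch | x) = 0.0156 / 0.0456 ≈ 0.342

0.342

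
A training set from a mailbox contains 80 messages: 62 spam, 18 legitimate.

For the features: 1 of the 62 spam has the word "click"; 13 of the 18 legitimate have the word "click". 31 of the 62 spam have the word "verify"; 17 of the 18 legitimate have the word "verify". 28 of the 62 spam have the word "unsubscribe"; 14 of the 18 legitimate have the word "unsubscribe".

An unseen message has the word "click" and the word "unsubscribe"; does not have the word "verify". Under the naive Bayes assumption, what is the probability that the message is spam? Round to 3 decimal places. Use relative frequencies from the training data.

spam: (62/80) × (1/62) × (31/62) × (28/62) ≈ 0.00282258
legitimate: (18/80) × (13/18) × (1/18) × (14/18) ≈ 0.0070216
P(spam | x) = 0.00282258 / 0.00984418 ≈ 0.287

0.287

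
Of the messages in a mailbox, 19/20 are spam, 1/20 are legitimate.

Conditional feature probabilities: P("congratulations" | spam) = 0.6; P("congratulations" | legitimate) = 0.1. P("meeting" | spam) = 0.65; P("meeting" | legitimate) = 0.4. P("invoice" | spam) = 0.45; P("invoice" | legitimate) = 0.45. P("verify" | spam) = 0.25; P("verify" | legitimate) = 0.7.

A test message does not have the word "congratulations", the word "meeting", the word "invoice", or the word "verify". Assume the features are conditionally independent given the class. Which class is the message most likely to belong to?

spam: 0.95 × (1−0.6) × (1−0.65) × (1−0.45) × (1−0.25) = 0.0548625
legitimate: 0.05 × (1−0.1) × (1−0.4) × (1−0.45) × (1−0.7) = 0.004455
Highest score → spam.

spam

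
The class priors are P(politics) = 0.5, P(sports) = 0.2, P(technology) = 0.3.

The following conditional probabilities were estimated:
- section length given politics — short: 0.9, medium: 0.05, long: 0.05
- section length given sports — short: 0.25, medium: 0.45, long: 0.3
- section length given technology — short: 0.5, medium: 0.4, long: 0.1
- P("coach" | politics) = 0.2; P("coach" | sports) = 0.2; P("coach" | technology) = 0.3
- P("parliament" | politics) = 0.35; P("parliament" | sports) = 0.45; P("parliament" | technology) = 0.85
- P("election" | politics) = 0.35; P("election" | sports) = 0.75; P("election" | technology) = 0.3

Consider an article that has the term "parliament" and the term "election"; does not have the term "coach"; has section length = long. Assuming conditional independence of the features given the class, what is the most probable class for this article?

sports

politics: 0.5 × 0.05 × (1−0.2) × 0.35 × 0.35 = 0.00245
sports: 0.2 × 0.3 × (1−0.2) × 0.45 × 0.75 = 0.0162
technology: 0.3 × 0.1 × (1−0.3) × 0.85 × 0.3 = 0.005355
Highest score → sports.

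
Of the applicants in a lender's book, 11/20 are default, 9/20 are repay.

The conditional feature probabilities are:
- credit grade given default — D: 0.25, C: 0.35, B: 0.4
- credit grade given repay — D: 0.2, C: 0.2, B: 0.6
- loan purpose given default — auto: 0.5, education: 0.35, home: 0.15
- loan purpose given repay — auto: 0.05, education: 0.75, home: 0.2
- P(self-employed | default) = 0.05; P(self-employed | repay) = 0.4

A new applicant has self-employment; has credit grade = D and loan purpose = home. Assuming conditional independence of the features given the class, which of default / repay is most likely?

repay

default: 0.55 × 0.25 × 0.15 × 0.05 = 0.00103125
repay: 0.45 × 0.2 × 0.2 × 0.4 = 0.0072
Highest score → repay.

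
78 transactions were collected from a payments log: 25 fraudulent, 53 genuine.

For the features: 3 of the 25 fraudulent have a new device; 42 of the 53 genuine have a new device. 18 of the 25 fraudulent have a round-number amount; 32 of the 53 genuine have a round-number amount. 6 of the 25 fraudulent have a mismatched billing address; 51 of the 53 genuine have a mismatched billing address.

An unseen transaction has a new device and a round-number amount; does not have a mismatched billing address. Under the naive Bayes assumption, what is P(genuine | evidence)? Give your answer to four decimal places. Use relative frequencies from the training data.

0.3683

fraudulent: (25/78) × (3/25) × (18/25) × (19/25) ≈ 0.0210462
genuine: (53/78) × (42/53) × (32/53) × (2/53) ≈ 0.0122683
P(genuine | x) = 0.0122683 / 0.0333145 ≈ 0.3683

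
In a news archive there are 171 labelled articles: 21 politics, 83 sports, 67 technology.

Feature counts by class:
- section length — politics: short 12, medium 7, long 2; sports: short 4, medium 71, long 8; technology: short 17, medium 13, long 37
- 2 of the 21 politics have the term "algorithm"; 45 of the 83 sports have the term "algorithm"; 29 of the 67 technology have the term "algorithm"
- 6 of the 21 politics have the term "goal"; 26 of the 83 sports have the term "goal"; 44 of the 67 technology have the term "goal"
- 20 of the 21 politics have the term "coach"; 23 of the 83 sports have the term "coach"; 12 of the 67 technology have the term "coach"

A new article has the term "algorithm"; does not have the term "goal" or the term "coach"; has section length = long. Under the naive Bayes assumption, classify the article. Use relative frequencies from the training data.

technology

politics: (21/171) × (2/21) × (2/21) × (15/21) × (1/21) ≈ 0.0000378876
sports: (83/171) × (8/83) × (45/83) × (57/83) × (60/83) ≈ 0.0125921
technology: (67/171) × (37/67) × (29/67) × (23/67) × (55/67) ≈ 0.0263918
Highest score → technology.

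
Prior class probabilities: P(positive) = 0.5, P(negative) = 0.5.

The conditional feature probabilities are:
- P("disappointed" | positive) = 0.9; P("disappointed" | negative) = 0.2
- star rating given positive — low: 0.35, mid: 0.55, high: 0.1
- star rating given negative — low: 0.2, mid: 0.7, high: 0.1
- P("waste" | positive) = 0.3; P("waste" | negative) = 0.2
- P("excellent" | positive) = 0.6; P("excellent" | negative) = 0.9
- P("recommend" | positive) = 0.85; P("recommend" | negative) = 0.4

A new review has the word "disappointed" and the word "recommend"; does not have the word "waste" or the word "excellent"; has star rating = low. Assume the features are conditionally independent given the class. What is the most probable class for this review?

positive: 0.5 × 0.9 × 0.35 × (1−0.3) × (1−0.6) × 0.85 = 0.037485
negative: 0.5 × 0.2 × 0.2 × (1−0.2) × (1−0.9) × 0.4 = 0.00064
Highest score → positive.

positive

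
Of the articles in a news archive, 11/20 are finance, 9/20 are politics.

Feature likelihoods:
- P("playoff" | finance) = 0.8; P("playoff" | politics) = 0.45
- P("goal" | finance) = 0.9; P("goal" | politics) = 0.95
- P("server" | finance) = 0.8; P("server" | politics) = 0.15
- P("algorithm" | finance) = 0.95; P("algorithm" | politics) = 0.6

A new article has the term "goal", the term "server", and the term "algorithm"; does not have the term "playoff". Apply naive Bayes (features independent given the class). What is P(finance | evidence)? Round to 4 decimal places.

finance: 0.55 × (1−0.8) × 0.9 × 0.8 × 0.95 = 0.07524
politics: 0.45 × (1−0.45) × 0.95 × 0.15 × 0.6 = 0.02116125
P(finance | x) = 0.07524 / 0.09640125 ≈ 0.7805

0.7805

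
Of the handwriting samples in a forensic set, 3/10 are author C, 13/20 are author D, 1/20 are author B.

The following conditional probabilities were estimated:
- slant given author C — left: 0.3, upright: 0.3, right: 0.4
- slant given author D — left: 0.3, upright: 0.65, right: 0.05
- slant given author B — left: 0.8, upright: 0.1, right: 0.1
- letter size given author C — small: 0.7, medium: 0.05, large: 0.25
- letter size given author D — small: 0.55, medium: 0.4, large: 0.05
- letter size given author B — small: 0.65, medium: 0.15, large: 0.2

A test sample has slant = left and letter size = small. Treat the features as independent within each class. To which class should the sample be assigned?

author C: 0.3 × 0.3 × 0.7 = 0.063
author D: 0.65 × 0.3 × 0.55 = 0.10725
author B: 0.05 × 0.8 × 0.65 = 0.026
Highest score → author D.

author D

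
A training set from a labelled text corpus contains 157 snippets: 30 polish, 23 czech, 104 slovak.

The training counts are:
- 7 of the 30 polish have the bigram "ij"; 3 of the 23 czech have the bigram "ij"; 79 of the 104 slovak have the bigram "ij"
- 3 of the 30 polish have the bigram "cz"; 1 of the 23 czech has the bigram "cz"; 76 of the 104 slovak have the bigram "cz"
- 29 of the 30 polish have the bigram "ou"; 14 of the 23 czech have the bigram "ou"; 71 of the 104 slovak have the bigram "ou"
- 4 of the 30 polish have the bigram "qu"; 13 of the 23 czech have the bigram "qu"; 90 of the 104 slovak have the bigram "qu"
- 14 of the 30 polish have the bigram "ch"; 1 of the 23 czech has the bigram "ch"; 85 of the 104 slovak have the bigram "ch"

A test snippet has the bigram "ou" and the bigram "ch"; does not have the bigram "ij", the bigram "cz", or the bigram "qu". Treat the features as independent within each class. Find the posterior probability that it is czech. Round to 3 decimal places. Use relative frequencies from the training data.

0.025

polish: (30/157) × (23/30) × (27/30) × (29/30) × (26/30) × (14/30) ≈ 0.0515473
czech: (23/157) × (20/23) × (22/23) × (14/23) × (10/23) × (1/23) ≈ 0.00140207
slovak: (104/157) × (25/104) × (28/104) × (71/104) × (14/104) × (85/104) ≈ 0.00322011
P(czech | x) = 0.00140207 / 0.05616948 ≈ 0.025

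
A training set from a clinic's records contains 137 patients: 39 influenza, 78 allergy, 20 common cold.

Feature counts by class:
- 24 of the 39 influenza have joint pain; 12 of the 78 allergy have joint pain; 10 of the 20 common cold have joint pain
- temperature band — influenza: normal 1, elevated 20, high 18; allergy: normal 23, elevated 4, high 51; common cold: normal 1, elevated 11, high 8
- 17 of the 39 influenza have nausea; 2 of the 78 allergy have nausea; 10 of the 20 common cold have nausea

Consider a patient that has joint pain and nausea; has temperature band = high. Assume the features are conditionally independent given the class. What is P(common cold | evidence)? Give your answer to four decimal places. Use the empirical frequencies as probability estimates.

0.2845

influenza: (39/137) × (24/39) × (18/39) × (17/39) ≈ 0.0352438
allergy: (78/137) × (12/78) × (51/78) × (2/78) ≈ 0.00146849
common cold: (20/137) × (10/20) × (8/20) × (10/20) ≈ 0.0145985
P(common cold | x) = 0.0145985 / 0.05131079 ≈ 0.2845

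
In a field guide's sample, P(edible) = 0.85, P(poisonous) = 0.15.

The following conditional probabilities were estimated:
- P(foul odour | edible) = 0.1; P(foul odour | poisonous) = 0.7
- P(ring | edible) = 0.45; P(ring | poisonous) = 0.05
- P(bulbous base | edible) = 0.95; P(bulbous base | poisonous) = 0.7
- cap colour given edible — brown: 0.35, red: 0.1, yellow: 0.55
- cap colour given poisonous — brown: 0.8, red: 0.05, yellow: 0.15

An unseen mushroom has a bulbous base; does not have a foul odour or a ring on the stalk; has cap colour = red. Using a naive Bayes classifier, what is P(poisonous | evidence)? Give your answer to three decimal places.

0.036

edible: 0.85 × (1−0.1) × (1−0.45) × 0.95 × 0.1 = 0.03997125
poisonous: 0.15 × (1−0.7) × (1−0.05) × 0.7 × 0.05 = 0.00149625
P(poisonous | x) = 0.00149625 / 0.0414675 ≈ 0.036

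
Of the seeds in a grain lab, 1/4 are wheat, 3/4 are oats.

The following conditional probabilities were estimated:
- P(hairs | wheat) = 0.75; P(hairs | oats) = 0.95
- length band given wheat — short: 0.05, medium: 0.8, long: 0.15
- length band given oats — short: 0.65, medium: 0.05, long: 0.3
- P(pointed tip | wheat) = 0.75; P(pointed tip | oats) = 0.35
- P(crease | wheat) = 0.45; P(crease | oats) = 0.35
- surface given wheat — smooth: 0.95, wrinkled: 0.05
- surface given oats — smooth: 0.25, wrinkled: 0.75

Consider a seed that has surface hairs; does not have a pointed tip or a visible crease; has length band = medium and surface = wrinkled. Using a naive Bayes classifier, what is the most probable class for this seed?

oats

wheat: 0.25 × 0.75 × 0.8 × (1−0.75) × (1−0.45) × 0.05 = 0.00103125
oats: 0.75 × 0.95 × 0.05 × (1−0.35) × (1−0.35) × 0.75 = 0.011288671875
Highest score → oats.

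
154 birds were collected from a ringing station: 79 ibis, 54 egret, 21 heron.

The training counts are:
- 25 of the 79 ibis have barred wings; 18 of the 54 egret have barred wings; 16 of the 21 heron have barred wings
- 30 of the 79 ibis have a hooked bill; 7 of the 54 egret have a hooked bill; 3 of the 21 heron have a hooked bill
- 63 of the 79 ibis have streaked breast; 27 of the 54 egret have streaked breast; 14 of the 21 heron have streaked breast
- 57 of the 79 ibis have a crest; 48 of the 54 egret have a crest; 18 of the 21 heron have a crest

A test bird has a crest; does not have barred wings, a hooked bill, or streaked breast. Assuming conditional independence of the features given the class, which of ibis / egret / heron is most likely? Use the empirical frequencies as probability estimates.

ibis: (79/154) × (54/79) × (49/79) × (16/79) × (57/79) ≈ 0.0317821
egret: (54/154) × (36/54) × (47/54) × (27/54) × (48/54) ≈ 0.0904281
heron: (21/154) × (5/21) × (18/21) × (7/21) × (18/21) ≈ 0.00795123
Highest score → egret.

egret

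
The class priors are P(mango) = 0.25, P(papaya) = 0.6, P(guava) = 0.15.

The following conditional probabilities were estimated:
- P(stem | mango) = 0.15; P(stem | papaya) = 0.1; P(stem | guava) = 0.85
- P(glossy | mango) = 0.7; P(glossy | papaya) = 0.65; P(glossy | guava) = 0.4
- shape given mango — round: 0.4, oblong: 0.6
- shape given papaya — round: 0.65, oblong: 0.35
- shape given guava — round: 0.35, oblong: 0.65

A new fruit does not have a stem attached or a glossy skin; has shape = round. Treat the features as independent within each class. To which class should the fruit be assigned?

papaya

mango: 0.25 × (1−0.15) × (1−0.7) × 0.4 = 0.0255
papaya: 0.6 × (1−0.1) × (1−0.65) × 0.65 = 0.12285
guava: 0.15 × (1−0.85) × (1−0.4) × 0.35 = 0.004725
Highest score → papaya.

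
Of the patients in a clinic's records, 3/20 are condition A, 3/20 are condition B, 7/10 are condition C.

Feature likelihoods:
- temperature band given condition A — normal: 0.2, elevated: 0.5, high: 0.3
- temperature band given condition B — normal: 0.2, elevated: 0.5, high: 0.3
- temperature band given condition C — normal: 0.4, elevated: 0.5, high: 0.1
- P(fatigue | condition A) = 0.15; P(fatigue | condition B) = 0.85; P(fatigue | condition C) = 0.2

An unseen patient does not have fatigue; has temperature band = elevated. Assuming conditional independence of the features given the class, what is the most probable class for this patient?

condition A: 0.15 × 0.5 × (1−0.15) = 0.06375
condition B: 0.15 × 0.5 × (1−0.85) = 0.01125
condition C: 0.7 × 0.5 × (1−0.2) = 0.28
Highest score → condition C.

condition C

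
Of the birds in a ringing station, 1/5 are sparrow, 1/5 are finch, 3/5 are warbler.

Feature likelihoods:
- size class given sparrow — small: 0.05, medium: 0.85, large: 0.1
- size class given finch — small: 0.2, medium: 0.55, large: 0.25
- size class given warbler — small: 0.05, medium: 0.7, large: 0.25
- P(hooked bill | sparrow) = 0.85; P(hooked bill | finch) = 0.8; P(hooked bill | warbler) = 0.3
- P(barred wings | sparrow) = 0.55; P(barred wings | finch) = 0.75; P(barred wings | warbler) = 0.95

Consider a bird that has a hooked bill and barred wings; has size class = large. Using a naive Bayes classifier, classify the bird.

sparrow: 0.2 × 0.1 × 0.85 × 0.55 = 0.00935
finch: 0.2 × 0.25 × 0.8 × 0.75 = 0.03
warbler: 0.6 × 0.25 × 0.3 × 0.95 = 0.04275
Highest score → warbler.

warbler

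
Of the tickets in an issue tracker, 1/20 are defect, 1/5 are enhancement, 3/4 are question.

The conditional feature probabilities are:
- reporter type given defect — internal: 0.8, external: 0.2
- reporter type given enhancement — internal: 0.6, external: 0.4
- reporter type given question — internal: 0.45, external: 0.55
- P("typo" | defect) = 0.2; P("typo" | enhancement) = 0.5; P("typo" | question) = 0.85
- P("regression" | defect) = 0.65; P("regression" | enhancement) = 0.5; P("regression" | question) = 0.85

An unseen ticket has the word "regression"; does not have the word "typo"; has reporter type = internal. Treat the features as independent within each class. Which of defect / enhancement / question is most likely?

question

defect: 0.05 × 0.8 × (1−0.2) × 0.65 = 0.0208
enhancement: 0.2 × 0.6 × (1−0.5) × 0.5 = 0.03
question: 0.75 × 0.45 × (1−0.85) × 0.85 = 0.04303125
Highest score → question.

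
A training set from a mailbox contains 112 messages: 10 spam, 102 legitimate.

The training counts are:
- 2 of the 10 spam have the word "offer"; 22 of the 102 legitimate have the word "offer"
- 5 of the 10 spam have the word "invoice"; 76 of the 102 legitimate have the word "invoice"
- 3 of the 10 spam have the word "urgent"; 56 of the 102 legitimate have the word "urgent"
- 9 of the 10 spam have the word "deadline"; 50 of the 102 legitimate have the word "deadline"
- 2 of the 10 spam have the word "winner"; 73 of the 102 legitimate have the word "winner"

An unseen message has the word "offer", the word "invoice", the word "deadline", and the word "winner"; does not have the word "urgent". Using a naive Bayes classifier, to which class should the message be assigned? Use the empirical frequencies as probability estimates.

spam: (10/112) × (2/10) × (5/10) × (7/10) × (9/10) × (2/10) = 0.001125
legitimate: (102/112) × (22/102) × (76/102) × (46/102) × (50/102) × (73/102) ≈ 0.0231563
Highest score → legitimate.

legitimate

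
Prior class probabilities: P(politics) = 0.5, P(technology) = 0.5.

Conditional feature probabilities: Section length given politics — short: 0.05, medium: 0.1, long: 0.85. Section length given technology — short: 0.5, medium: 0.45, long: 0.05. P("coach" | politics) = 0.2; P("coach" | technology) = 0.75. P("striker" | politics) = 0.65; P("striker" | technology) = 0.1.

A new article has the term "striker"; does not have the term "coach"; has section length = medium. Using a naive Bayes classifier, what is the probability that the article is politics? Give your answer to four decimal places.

politics: 0.5 × 0.1 × (1−0.2) × 0.65 = 0.026
technology: 0.5 × 0.45 × (1−0.75) × 0.1 = 0.005625
P(politics | x) = 0.026 / 0.031625 ≈ 0.8221

0.8221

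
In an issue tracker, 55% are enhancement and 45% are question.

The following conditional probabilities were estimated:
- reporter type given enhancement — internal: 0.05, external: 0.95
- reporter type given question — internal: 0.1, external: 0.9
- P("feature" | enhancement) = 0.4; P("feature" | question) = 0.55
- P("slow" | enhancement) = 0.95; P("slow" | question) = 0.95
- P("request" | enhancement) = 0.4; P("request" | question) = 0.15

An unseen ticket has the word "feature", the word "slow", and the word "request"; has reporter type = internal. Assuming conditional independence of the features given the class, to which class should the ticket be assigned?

enhancement

enhancement: 0.55 × 0.05 × 0.4 × 0.95 × 0.4 = 0.00418
question: 0.45 × 0.1 × 0.55 × 0.95 × 0.15 = 0.003526875
Highest score → enhancement.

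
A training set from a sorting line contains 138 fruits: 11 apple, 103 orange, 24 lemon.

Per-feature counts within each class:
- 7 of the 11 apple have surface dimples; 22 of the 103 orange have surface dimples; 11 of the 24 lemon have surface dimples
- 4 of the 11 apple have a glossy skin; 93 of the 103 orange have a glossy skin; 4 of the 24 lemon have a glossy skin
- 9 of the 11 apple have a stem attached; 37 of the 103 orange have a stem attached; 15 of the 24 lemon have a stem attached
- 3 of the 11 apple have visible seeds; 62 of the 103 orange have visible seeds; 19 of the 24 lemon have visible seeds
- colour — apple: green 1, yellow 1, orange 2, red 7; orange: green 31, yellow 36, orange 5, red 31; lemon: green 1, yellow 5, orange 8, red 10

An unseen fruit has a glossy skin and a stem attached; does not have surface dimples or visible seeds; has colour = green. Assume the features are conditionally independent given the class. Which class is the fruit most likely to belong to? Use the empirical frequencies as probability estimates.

orange

apple: (11/138) × (4/11) × (4/11) × (9/11) × (8/11) × (1/11) ≈ 0.000570168
orange: (103/138) × (81/103) × (93/103) × (37/103) × (41/103) × (31/103) ≈ 0.022808
lemon: (24/138) × (13/24) × (4/24) × (15/24) × (5/24) × (1/24) ≈ 0.0000851806
Highest score → orange.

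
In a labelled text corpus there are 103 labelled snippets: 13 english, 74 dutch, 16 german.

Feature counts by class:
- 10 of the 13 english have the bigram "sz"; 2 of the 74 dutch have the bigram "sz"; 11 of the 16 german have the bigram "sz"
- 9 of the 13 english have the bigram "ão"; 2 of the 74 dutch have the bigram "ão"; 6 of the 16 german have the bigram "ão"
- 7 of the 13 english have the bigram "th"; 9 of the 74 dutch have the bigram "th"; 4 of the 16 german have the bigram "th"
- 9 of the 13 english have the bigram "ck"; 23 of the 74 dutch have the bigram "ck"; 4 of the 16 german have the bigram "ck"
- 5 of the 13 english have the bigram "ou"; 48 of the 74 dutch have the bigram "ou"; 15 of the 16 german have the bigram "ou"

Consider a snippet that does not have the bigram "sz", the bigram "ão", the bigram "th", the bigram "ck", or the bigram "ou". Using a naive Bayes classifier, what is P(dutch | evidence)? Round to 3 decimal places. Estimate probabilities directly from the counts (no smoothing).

0.987

english: (13/103) × (3/13) × (4/13) × (6/13) × (4/13) × (8/13) ≈ 0.000783198
dutch: (74/103) × (72/74) × (72/74) × (65/74) × (51/74) × (26/74) ≈ 0.144663
german: (16/103) × (5/16) × (10/16) × (12/16) × (12/16) × (1/16) ≈ 0.00106663
P(dutch | x) = 0.144663 / 0.146512828 ≈ 0.987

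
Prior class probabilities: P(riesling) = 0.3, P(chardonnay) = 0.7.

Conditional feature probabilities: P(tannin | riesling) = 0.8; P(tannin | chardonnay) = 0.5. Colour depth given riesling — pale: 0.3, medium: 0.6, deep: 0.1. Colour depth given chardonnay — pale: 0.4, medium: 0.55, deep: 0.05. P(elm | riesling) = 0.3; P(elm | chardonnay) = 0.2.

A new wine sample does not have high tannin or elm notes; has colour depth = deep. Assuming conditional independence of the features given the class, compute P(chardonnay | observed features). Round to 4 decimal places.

riesling: 0.3 × (1−0.8) × 0.1 × (1−0.3) = 0.0042
chardonnay: 0.7 × (1−0.5) × 0.05 × (1−0.2) = 0.014
P(chardonnay | x) = 0.014 / 0.0182 ≈ 0.7692

0.7692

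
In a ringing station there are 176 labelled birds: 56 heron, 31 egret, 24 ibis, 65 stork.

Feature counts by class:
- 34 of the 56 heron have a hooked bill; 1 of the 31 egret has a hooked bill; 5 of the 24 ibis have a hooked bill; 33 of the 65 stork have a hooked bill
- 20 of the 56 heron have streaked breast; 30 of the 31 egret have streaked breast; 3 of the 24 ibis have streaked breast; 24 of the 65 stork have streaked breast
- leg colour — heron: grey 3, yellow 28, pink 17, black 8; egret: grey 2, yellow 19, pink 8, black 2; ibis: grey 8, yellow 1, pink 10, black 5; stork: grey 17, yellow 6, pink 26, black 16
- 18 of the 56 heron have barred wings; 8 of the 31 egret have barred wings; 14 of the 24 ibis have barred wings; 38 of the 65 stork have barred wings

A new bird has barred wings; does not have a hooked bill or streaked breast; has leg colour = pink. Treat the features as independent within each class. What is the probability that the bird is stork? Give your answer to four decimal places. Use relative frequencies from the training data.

heron: (56/176) × (22/56) × (36/56) × (17/56) × (18/56) ≈ 0.00784097
egret: (31/176) × (30/31) × (1/31) × (8/31) × (8/31) ≈ 0.000366187
ibis: (24/176) × (19/24) × (21/24) × (10/24) × (14/24) ≈ 0.0229591
stork: (65/176) × (32/65) × (41/65) × (26/65) × (38/65) ≈ 0.0268187
P(stork | x) = 0.0268187 / 0.057984957 ≈ 0.4625

0.4625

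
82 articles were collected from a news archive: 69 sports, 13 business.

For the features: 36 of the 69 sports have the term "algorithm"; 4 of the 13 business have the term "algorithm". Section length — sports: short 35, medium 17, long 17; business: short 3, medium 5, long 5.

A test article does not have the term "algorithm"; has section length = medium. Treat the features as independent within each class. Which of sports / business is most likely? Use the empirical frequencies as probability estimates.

sports

sports: (69/82) × (33/69) × (17/69) ≈ 0.0991516
business: (13/82) × (9/13) × (5/13) ≈ 0.0422139
Highest score → sports.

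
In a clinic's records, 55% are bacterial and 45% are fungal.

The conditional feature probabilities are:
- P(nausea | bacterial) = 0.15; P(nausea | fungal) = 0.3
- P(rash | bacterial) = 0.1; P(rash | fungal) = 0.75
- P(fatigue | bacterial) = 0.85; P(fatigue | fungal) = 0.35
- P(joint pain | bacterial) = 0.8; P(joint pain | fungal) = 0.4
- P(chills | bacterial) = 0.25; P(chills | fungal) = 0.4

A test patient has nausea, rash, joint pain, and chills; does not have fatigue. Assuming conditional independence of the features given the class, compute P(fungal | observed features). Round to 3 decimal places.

0.977

bacterial: 0.55 × 0.15 × 0.1 × (1−0.85) × 0.8 × 0.25 = 0.0002475
fungal: 0.45 × 0.3 × 0.75 × (1−0.35) × 0.4 × 0.4 = 0.01053
P(fungal | x) = 0.01053 / 0.0107775 ≈ 0.977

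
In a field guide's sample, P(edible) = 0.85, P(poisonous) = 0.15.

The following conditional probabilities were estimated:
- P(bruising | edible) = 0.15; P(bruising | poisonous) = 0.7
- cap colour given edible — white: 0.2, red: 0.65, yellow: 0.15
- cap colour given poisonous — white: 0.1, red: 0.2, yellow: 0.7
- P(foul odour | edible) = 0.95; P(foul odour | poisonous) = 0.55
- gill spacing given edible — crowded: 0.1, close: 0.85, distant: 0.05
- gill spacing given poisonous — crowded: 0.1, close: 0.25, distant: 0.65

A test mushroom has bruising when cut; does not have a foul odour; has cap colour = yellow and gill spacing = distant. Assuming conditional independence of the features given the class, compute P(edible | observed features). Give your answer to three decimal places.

0.002

edible: 0.85 × 0.15 × 0.15 × (1−0.95) × 0.05 = 0.0000478125
poisonous: 0.15 × 0.7 × 0.7 × (1−0.55) × 0.65 = 0.02149875
P(edible | x) = 0.0000478125 / 0.0215465625 ≈ 0.002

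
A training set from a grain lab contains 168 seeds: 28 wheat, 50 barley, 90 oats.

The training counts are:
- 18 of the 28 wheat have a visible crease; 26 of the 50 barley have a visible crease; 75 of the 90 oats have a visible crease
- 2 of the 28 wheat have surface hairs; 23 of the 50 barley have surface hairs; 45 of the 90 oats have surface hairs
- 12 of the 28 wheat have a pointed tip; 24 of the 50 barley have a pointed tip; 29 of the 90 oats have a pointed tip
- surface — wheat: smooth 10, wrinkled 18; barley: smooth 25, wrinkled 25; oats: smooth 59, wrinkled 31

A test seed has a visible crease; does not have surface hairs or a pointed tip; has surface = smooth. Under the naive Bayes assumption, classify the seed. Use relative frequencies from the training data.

oats

wheat: (28/168) × (18/28) × (26/28) × (16/28) × (10/28) ≈ 0.020304
barley: (50/168) × (26/50) × (27/50) × (26/50) × (25/50) ≈ 0.0217286
oats: (90/168) × (75/90) × (45/90) × (61/90) × (59/90) ≈ 0.0991788
Highest score → oats.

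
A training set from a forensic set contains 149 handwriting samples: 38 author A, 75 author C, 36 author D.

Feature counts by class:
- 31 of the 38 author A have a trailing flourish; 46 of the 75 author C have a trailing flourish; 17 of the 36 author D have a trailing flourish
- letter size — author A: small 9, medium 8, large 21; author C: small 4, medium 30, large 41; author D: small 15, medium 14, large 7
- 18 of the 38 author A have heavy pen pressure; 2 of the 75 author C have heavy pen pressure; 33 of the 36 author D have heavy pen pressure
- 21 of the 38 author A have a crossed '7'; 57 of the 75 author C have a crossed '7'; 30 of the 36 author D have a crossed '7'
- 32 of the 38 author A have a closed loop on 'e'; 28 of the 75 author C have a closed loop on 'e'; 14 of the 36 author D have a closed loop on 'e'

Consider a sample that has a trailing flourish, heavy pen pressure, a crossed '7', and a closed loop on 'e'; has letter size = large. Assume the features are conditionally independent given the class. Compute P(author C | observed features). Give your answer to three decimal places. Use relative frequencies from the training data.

author A: (38/149) × (31/38) × (21/38) × (18/38) × (21/38) × (32/38) ≈ 0.0253456
author C: (75/149) × (46/75) × (41/75) × (2/75) × (57/75) × (28/75) ≈ 0.00127695
author D: (36/149) × (17/36) × (7/36) × (33/36) × (30/36) × (14/36) ≈ 0.00659043
P(author C | x) = 0.00127695 / 0.03321298 ≈ 0.038

0.038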